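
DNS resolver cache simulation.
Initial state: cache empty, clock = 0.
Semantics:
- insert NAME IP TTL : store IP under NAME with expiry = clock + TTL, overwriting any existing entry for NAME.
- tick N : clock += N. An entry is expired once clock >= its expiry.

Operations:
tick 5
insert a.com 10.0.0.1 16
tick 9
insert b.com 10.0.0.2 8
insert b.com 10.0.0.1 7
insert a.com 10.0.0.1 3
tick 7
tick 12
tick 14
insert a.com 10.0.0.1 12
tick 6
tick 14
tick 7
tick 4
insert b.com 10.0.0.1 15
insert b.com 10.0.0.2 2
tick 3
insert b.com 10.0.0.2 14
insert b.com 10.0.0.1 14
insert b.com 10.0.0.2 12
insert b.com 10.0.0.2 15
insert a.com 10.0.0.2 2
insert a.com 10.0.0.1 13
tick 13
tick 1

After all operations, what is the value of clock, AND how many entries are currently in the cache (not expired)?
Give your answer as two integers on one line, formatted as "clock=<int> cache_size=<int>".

Op 1: tick 5 -> clock=5.
Op 2: insert a.com -> 10.0.0.1 (expiry=5+16=21). clock=5
Op 3: tick 9 -> clock=14.
Op 4: insert b.com -> 10.0.0.2 (expiry=14+8=22). clock=14
Op 5: insert b.com -> 10.0.0.1 (expiry=14+7=21). clock=14
Op 6: insert a.com -> 10.0.0.1 (expiry=14+3=17). clock=14
Op 7: tick 7 -> clock=21. purged={a.com,b.com}
Op 8: tick 12 -> clock=33.
Op 9: tick 14 -> clock=47.
Op 10: insert a.com -> 10.0.0.1 (expiry=47+12=59). clock=47
Op 11: tick 6 -> clock=53.
Op 12: tick 14 -> clock=67. purged={a.com}
Op 13: tick 7 -> clock=74.
Op 14: tick 4 -> clock=78.
Op 15: insert b.com -> 10.0.0.1 (expiry=78+15=93). clock=78
Op 16: insert b.com -> 10.0.0.2 (expiry=78+2=80). clock=78
Op 17: tick 3 -> clock=81. purged={b.com}
Op 18: insert b.com -> 10.0.0.2 (expiry=81+14=95). clock=81
Op 19: insert b.com -> 10.0.0.1 (expiry=81+14=95). clock=81
Op 20: insert b.com -> 10.0.0.2 (expiry=81+12=93). clock=81
Op 21: insert b.com -> 10.0.0.2 (expiry=81+15=96). clock=81
Op 22: insert a.com -> 10.0.0.2 (expiry=81+2=83). clock=81
Op 23: insert a.com -> 10.0.0.1 (expiry=81+13=94). clock=81
Op 24: tick 13 -> clock=94. purged={a.com}
Op 25: tick 1 -> clock=95.
Final clock = 95
Final cache (unexpired): {b.com} -> size=1

Answer: clock=95 cache_size=1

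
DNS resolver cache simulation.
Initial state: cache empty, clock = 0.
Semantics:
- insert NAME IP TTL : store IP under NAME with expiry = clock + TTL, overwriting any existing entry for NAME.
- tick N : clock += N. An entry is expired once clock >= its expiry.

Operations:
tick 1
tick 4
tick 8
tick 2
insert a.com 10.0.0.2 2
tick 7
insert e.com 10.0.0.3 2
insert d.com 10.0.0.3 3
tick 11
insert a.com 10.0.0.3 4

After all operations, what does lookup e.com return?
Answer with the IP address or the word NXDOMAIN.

Op 1: tick 1 -> clock=1.
Op 2: tick 4 -> clock=5.
Op 3: tick 8 -> clock=13.
Op 4: tick 2 -> clock=15.
Op 5: insert a.com -> 10.0.0.2 (expiry=15+2=17). clock=15
Op 6: tick 7 -> clock=22. purged={a.com}
Op 7: insert e.com -> 10.0.0.3 (expiry=22+2=24). clock=22
Op 8: insert d.com -> 10.0.0.3 (expiry=22+3=25). clock=22
Op 9: tick 11 -> clock=33. purged={d.com,e.com}
Op 10: insert a.com -> 10.0.0.3 (expiry=33+4=37). clock=33
lookup e.com: not in cache (expired or never inserted)

Answer: NXDOMAIN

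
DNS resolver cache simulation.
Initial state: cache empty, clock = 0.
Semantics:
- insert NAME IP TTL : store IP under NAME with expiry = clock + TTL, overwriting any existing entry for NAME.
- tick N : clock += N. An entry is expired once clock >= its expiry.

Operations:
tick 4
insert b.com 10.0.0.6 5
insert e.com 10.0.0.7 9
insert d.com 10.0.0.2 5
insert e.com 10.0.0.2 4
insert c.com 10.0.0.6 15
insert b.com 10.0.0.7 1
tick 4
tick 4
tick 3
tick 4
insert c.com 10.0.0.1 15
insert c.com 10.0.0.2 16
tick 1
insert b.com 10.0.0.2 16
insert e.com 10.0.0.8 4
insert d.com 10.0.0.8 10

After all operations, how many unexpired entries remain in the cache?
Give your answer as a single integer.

Op 1: tick 4 -> clock=4.
Op 2: insert b.com -> 10.0.0.6 (expiry=4+5=9). clock=4
Op 3: insert e.com -> 10.0.0.7 (expiry=4+9=13). clock=4
Op 4: insert d.com -> 10.0.0.2 (expiry=4+5=9). clock=4
Op 5: insert e.com -> 10.0.0.2 (expiry=4+4=8). clock=4
Op 6: insert c.com -> 10.0.0.6 (expiry=4+15=19). clock=4
Op 7: insert b.com -> 10.0.0.7 (expiry=4+1=5). clock=4
Op 8: tick 4 -> clock=8. purged={b.com,e.com}
Op 9: tick 4 -> clock=12. purged={d.com}
Op 10: tick 3 -> clock=15.
Op 11: tick 4 -> clock=19. purged={c.com}
Op 12: insert c.com -> 10.0.0.1 (expiry=19+15=34). clock=19
Op 13: insert c.com -> 10.0.0.2 (expiry=19+16=35). clock=19
Op 14: tick 1 -> clock=20.
Op 15: insert b.com -> 10.0.0.2 (expiry=20+16=36). clock=20
Op 16: insert e.com -> 10.0.0.8 (expiry=20+4=24). clock=20
Op 17: insert d.com -> 10.0.0.8 (expiry=20+10=30). clock=20
Final cache (unexpired): {b.com,c.com,d.com,e.com} -> size=4

Answer: 4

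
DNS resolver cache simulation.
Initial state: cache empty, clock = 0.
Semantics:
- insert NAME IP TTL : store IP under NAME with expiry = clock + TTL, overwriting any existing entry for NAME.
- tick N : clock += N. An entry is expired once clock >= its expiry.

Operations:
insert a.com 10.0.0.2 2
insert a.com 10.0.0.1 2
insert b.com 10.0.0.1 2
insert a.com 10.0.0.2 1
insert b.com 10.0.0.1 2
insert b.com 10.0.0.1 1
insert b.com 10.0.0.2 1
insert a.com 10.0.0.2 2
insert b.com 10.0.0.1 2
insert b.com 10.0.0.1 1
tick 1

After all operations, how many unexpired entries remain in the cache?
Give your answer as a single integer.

Op 1: insert a.com -> 10.0.0.2 (expiry=0+2=2). clock=0
Op 2: insert a.com -> 10.0.0.1 (expiry=0+2=2). clock=0
Op 3: insert b.com -> 10.0.0.1 (expiry=0+2=2). clock=0
Op 4: insert a.com -> 10.0.0.2 (expiry=0+1=1). clock=0
Op 5: insert b.com -> 10.0.0.1 (expiry=0+2=2). clock=0
Op 6: insert b.com -> 10.0.0.1 (expiry=0+1=1). clock=0
Op 7: insert b.com -> 10.0.0.2 (expiry=0+1=1). clock=0
Op 8: insert a.com -> 10.0.0.2 (expiry=0+2=2). clock=0
Op 9: insert b.com -> 10.0.0.1 (expiry=0+2=2). clock=0
Op 10: insert b.com -> 10.0.0.1 (expiry=0+1=1). clock=0
Op 11: tick 1 -> clock=1. purged={b.com}
Final cache (unexpired): {a.com} -> size=1

Answer: 1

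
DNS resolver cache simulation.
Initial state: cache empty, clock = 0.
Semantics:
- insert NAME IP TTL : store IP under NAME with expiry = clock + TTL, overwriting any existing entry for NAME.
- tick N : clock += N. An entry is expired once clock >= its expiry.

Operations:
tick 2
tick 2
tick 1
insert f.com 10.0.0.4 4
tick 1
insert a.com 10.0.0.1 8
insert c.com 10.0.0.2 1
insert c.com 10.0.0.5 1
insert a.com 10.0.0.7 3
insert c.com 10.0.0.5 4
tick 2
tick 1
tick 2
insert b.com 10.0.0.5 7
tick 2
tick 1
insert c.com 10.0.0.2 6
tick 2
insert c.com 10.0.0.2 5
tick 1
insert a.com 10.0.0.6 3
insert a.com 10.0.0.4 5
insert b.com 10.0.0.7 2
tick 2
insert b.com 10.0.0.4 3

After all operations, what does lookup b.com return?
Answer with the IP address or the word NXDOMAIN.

Answer: 10.0.0.4

Derivation:
Op 1: tick 2 -> clock=2.
Op 2: tick 2 -> clock=4.
Op 3: tick 1 -> clock=5.
Op 4: insert f.com -> 10.0.0.4 (expiry=5+4=9). clock=5
Op 5: tick 1 -> clock=6.
Op 6: insert a.com -> 10.0.0.1 (expiry=6+8=14). clock=6
Op 7: insert c.com -> 10.0.0.2 (expiry=6+1=7). clock=6
Op 8: insert c.com -> 10.0.0.5 (expiry=6+1=7). clock=6
Op 9: insert a.com -> 10.0.0.7 (expiry=6+3=9). clock=6
Op 10: insert c.com -> 10.0.0.5 (expiry=6+4=10). clock=6
Op 11: tick 2 -> clock=8.
Op 12: tick 1 -> clock=9. purged={a.com,f.com}
Op 13: tick 2 -> clock=11. purged={c.com}
Op 14: insert b.com -> 10.0.0.5 (expiry=11+7=18). clock=11
Op 15: tick 2 -> clock=13.
Op 16: tick 1 -> clock=14.
Op 17: insert c.com -> 10.0.0.2 (expiry=14+6=20). clock=14
Op 18: tick 2 -> clock=16.
Op 19: insert c.com -> 10.0.0.2 (expiry=16+5=21). clock=16
Op 20: tick 1 -> clock=17.
Op 21: insert a.com -> 10.0.0.6 (expiry=17+3=20). clock=17
Op 22: insert a.com -> 10.0.0.4 (expiry=17+5=22). clock=17
Op 23: insert b.com -> 10.0.0.7 (expiry=17+2=19). clock=17
Op 24: tick 2 -> clock=19. purged={b.com}
Op 25: insert b.com -> 10.0.0.4 (expiry=19+3=22). clock=19
lookup b.com: present, ip=10.0.0.4 expiry=22 > clock=19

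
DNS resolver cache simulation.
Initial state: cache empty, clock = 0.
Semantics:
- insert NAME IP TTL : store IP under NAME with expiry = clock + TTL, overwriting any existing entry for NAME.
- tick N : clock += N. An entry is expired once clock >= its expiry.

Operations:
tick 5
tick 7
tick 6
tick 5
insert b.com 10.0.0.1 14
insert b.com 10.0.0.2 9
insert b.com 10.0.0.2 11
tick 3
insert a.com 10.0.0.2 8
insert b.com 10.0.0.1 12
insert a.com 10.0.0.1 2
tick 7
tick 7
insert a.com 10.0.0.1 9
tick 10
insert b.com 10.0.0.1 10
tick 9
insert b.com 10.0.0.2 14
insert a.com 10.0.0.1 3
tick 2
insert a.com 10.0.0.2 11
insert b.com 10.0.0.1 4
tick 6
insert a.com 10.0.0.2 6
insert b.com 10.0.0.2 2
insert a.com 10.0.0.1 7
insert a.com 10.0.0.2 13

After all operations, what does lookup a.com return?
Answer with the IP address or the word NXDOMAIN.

Answer: 10.0.0.2

Derivation:
Op 1: tick 5 -> clock=5.
Op 2: tick 7 -> clock=12.
Op 3: tick 6 -> clock=18.
Op 4: tick 5 -> clock=23.
Op 5: insert b.com -> 10.0.0.1 (expiry=23+14=37). clock=23
Op 6: insert b.com -> 10.0.0.2 (expiry=23+9=32). clock=23
Op 7: insert b.com -> 10.0.0.2 (expiry=23+11=34). clock=23
Op 8: tick 3 -> clock=26.
Op 9: insert a.com -> 10.0.0.2 (expiry=26+8=34). clock=26
Op 10: insert b.com -> 10.0.0.1 (expiry=26+12=38). clock=26
Op 11: insert a.com -> 10.0.0.1 (expiry=26+2=28). clock=26
Op 12: tick 7 -> clock=33. purged={a.com}
Op 13: tick 7 -> clock=40. purged={b.com}
Op 14: insert a.com -> 10.0.0.1 (expiry=40+9=49). clock=40
Op 15: tick 10 -> clock=50. purged={a.com}
Op 16: insert b.com -> 10.0.0.1 (expiry=50+10=60). clock=50
Op 17: tick 9 -> clock=59.
Op 18: insert b.com -> 10.0.0.2 (expiry=59+14=73). clock=59
Op 19: insert a.com -> 10.0.0.1 (expiry=59+3=62). clock=59
Op 20: tick 2 -> clock=61.
Op 21: insert a.com -> 10.0.0.2 (expiry=61+11=72). clock=61
Op 22: insert b.com -> 10.0.0.1 (expiry=61+4=65). clock=61
Op 23: tick 6 -> clock=67. purged={b.com}
Op 24: insert a.com -> 10.0.0.2 (expiry=67+6=73). clock=67
Op 25: insert b.com -> 10.0.0.2 (expiry=67+2=69). clock=67
Op 26: insert a.com -> 10.0.0.1 (expiry=67+7=74). clock=67
Op 27: insert a.com -> 10.0.0.2 (expiry=67+13=80). clock=67
lookup a.com: present, ip=10.0.0.2 expiry=80 > clock=67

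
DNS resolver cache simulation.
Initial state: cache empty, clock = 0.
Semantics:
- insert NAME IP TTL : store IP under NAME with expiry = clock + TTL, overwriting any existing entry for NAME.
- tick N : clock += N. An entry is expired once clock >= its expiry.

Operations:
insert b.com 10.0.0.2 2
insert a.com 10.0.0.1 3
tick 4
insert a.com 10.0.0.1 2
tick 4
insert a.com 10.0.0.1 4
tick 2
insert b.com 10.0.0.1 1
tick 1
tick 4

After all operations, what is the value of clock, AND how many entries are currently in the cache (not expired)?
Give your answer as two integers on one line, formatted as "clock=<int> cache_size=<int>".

Op 1: insert b.com -> 10.0.0.2 (expiry=0+2=2). clock=0
Op 2: insert a.com -> 10.0.0.1 (expiry=0+3=3). clock=0
Op 3: tick 4 -> clock=4. purged={a.com,b.com}
Op 4: insert a.com -> 10.0.0.1 (expiry=4+2=6). clock=4
Op 5: tick 4 -> clock=8. purged={a.com}
Op 6: insert a.com -> 10.0.0.1 (expiry=8+4=12). clock=8
Op 7: tick 2 -> clock=10.
Op 8: insert b.com -> 10.0.0.1 (expiry=10+1=11). clock=10
Op 9: tick 1 -> clock=11. purged={b.com}
Op 10: tick 4 -> clock=15. purged={a.com}
Final clock = 15
Final cache (unexpired): {} -> size=0

Answer: clock=15 cache_size=0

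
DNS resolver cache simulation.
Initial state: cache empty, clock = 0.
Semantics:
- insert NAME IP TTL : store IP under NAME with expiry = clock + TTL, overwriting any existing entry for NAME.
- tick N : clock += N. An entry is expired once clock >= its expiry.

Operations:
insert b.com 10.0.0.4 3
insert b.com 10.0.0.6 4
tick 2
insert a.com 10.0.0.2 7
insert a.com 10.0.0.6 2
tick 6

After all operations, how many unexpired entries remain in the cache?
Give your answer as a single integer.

Answer: 0

Derivation:
Op 1: insert b.com -> 10.0.0.4 (expiry=0+3=3). clock=0
Op 2: insert b.com -> 10.0.0.6 (expiry=0+4=4). clock=0
Op 3: tick 2 -> clock=2.
Op 4: insert a.com -> 10.0.0.2 (expiry=2+7=9). clock=2
Op 5: insert a.com -> 10.0.0.6 (expiry=2+2=4). clock=2
Op 6: tick 6 -> clock=8. purged={a.com,b.com}
Final cache (unexpired): {} -> size=0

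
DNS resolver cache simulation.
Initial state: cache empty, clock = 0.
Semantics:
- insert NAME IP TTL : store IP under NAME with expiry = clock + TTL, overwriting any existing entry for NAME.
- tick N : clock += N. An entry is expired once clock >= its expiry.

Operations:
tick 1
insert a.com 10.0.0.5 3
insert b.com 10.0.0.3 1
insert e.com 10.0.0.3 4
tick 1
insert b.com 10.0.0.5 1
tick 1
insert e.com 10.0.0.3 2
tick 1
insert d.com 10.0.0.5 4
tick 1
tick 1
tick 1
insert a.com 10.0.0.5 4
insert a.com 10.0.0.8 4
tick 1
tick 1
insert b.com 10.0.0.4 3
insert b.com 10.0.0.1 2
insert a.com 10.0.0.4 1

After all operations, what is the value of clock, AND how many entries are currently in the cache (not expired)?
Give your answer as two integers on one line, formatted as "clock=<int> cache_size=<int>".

Answer: clock=9 cache_size=2

Derivation:
Op 1: tick 1 -> clock=1.
Op 2: insert a.com -> 10.0.0.5 (expiry=1+3=4). clock=1
Op 3: insert b.com -> 10.0.0.3 (expiry=1+1=2). clock=1
Op 4: insert e.com -> 10.0.0.3 (expiry=1+4=5). clock=1
Op 5: tick 1 -> clock=2. purged={b.com}
Op 6: insert b.com -> 10.0.0.5 (expiry=2+1=3). clock=2
Op 7: tick 1 -> clock=3. purged={b.com}
Op 8: insert e.com -> 10.0.0.3 (expiry=3+2=5). clock=3
Op 9: tick 1 -> clock=4. purged={a.com}
Op 10: insert d.com -> 10.0.0.5 (expiry=4+4=8). clock=4
Op 11: tick 1 -> clock=5. purged={e.com}
Op 12: tick 1 -> clock=6.
Op 13: tick 1 -> clock=7.
Op 14: insert a.com -> 10.0.0.5 (expiry=7+4=11). clock=7
Op 15: insert a.com -> 10.0.0.8 (expiry=7+4=11). clock=7
Op 16: tick 1 -> clock=8. purged={d.com}
Op 17: tick 1 -> clock=9.
Op 18: insert b.com -> 10.0.0.4 (expiry=9+3=12). clock=9
Op 19: insert b.com -> 10.0.0.1 (expiry=9+2=11). clock=9
Op 20: insert a.com -> 10.0.0.4 (expiry=9+1=10). clock=9
Final clock = 9
Final cache (unexpired): {a.com,b.com} -> size=2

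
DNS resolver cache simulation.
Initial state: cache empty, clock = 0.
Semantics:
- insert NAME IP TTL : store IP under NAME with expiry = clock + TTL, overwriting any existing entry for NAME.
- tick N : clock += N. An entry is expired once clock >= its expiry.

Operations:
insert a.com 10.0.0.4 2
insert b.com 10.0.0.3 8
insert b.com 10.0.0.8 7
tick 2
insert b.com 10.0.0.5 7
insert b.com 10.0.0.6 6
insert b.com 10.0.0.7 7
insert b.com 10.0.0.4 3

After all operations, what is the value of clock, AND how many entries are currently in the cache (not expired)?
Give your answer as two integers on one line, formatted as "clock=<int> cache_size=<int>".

Answer: clock=2 cache_size=1

Derivation:
Op 1: insert a.com -> 10.0.0.4 (expiry=0+2=2). clock=0
Op 2: insert b.com -> 10.0.0.3 (expiry=0+8=8). clock=0
Op 3: insert b.com -> 10.0.0.8 (expiry=0+7=7). clock=0
Op 4: tick 2 -> clock=2. purged={a.com}
Op 5: insert b.com -> 10.0.0.5 (expiry=2+7=9). clock=2
Op 6: insert b.com -> 10.0.0.6 (expiry=2+6=8). clock=2
Op 7: insert b.com -> 10.0.0.7 (expiry=2+7=9). clock=2
Op 8: insert b.com -> 10.0.0.4 (expiry=2+3=5). clock=2
Final clock = 2
Final cache (unexpired): {b.com} -> size=1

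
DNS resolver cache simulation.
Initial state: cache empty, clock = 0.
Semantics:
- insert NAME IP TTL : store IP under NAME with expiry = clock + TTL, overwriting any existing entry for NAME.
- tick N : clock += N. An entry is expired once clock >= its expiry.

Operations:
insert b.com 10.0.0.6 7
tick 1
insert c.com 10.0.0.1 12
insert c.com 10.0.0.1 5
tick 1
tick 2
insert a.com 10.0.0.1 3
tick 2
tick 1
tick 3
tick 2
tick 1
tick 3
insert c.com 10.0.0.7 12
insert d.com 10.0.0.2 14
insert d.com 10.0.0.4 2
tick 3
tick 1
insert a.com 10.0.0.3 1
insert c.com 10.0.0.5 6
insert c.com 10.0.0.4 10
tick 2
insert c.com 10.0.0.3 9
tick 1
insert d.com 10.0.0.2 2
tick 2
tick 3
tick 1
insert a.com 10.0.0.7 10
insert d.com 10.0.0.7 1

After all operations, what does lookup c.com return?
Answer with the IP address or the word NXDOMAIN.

Answer: 10.0.0.3

Derivation:
Op 1: insert b.com -> 10.0.0.6 (expiry=0+7=7). clock=0
Op 2: tick 1 -> clock=1.
Op 3: insert c.com -> 10.0.0.1 (expiry=1+12=13). clock=1
Op 4: insert c.com -> 10.0.0.1 (expiry=1+5=6). clock=1
Op 5: tick 1 -> clock=2.
Op 6: tick 2 -> clock=4.
Op 7: insert a.com -> 10.0.0.1 (expiry=4+3=7). clock=4
Op 8: tick 2 -> clock=6. purged={c.com}
Op 9: tick 1 -> clock=7. purged={a.com,b.com}
Op 10: tick 3 -> clock=10.
Op 11: tick 2 -> clock=12.
Op 12: tick 1 -> clock=13.
Op 13: tick 3 -> clock=16.
Op 14: insert c.com -> 10.0.0.7 (expiry=16+12=28). clock=16
Op 15: insert d.com -> 10.0.0.2 (expiry=16+14=30). clock=16
Op 16: insert d.com -> 10.0.0.4 (expiry=16+2=18). clock=16
Op 17: tick 3 -> clock=19. purged={d.com}
Op 18: tick 1 -> clock=20.
Op 19: insert a.com -> 10.0.0.3 (expiry=20+1=21). clock=20
Op 20: insert c.com -> 10.0.0.5 (expiry=20+6=26). clock=20
Op 21: insert c.com -> 10.0.0.4 (expiry=20+10=30). clock=20
Op 22: tick 2 -> clock=22. purged={a.com}
Op 23: insert c.com -> 10.0.0.3 (expiry=22+9=31). clock=22
Op 24: tick 1 -> clock=23.
Op 25: insert d.com -> 10.0.0.2 (expiry=23+2=25). clock=23
Op 26: tick 2 -> clock=25. purged={d.com}
Op 27: tick 3 -> clock=28.
Op 28: tick 1 -> clock=29.
Op 29: insert a.com -> 10.0.0.7 (expiry=29+10=39). clock=29
Op 30: insert d.com -> 10.0.0.7 (expiry=29+1=30). clock=29
lookup c.com: present, ip=10.0.0.3 expiry=31 > clock=29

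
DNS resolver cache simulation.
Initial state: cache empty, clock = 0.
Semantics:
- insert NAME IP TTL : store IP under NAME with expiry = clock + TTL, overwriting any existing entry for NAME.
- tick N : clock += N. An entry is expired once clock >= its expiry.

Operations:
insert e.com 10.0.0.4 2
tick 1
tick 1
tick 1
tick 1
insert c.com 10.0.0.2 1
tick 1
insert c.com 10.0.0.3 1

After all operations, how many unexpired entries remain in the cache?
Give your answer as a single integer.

Op 1: insert e.com -> 10.0.0.4 (expiry=0+2=2). clock=0
Op 2: tick 1 -> clock=1.
Op 3: tick 1 -> clock=2. purged={e.com}
Op 4: tick 1 -> clock=3.
Op 5: tick 1 -> clock=4.
Op 6: insert c.com -> 10.0.0.2 (expiry=4+1=5). clock=4
Op 7: tick 1 -> clock=5. purged={c.com}
Op 8: insert c.com -> 10.0.0.3 (expiry=5+1=6). clock=5
Final cache (unexpired): {c.com} -> size=1

Answer: 1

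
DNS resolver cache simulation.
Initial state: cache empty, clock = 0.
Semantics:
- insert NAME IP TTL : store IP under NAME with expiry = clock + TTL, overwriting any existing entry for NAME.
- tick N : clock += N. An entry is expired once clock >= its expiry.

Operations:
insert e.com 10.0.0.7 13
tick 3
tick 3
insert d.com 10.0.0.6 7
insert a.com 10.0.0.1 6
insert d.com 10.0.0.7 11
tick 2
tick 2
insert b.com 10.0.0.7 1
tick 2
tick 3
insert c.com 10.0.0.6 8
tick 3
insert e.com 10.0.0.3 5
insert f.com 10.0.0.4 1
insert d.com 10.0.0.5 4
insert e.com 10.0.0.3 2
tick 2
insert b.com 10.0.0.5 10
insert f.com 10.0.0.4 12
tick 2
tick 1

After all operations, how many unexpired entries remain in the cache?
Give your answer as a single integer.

Op 1: insert e.com -> 10.0.0.7 (expiry=0+13=13). clock=0
Op 2: tick 3 -> clock=3.
Op 3: tick 3 -> clock=6.
Op 4: insert d.com -> 10.0.0.6 (expiry=6+7=13). clock=6
Op 5: insert a.com -> 10.0.0.1 (expiry=6+6=12). clock=6
Op 6: insert d.com -> 10.0.0.7 (expiry=6+11=17). clock=6
Op 7: tick 2 -> clock=8.
Op 8: tick 2 -> clock=10.
Op 9: insert b.com -> 10.0.0.7 (expiry=10+1=11). clock=10
Op 10: tick 2 -> clock=12. purged={a.com,b.com}
Op 11: tick 3 -> clock=15. purged={e.com}
Op 12: insert c.com -> 10.0.0.6 (expiry=15+8=23). clock=15
Op 13: tick 3 -> clock=18. purged={d.com}
Op 14: insert e.com -> 10.0.0.3 (expiry=18+5=23). clock=18
Op 15: insert f.com -> 10.0.0.4 (expiry=18+1=19). clock=18
Op 16: insert d.com -> 10.0.0.5 (expiry=18+4=22). clock=18
Op 17: insert e.com -> 10.0.0.3 (expiry=18+2=20). clock=18
Op 18: tick 2 -> clock=20. purged={e.com,f.com}
Op 19: insert b.com -> 10.0.0.5 (expiry=20+10=30). clock=20
Op 20: insert f.com -> 10.0.0.4 (expiry=20+12=32). clock=20
Op 21: tick 2 -> clock=22. purged={d.com}
Op 22: tick 1 -> clock=23. purged={c.com}
Final cache (unexpired): {b.com,f.com} -> size=2

Answer: 2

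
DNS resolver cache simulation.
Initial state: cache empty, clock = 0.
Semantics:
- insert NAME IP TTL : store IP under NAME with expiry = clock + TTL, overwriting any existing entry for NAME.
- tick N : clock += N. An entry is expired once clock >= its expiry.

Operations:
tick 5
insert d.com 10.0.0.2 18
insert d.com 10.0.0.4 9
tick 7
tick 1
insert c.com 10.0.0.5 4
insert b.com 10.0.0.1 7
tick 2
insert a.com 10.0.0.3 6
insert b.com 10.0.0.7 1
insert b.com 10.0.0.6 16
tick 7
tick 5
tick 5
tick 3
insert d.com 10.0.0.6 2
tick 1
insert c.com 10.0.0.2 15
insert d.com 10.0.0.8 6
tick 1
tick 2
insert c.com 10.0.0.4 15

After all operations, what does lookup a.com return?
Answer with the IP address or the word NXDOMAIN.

Answer: NXDOMAIN

Derivation:
Op 1: tick 5 -> clock=5.
Op 2: insert d.com -> 10.0.0.2 (expiry=5+18=23). clock=5
Op 3: insert d.com -> 10.0.0.4 (expiry=5+9=14). clock=5
Op 4: tick 7 -> clock=12.
Op 5: tick 1 -> clock=13.
Op 6: insert c.com -> 10.0.0.5 (expiry=13+4=17). clock=13
Op 7: insert b.com -> 10.0.0.1 (expiry=13+7=20). clock=13
Op 8: tick 2 -> clock=15. purged={d.com}
Op 9: insert a.com -> 10.0.0.3 (expiry=15+6=21). clock=15
Op 10: insert b.com -> 10.0.0.7 (expiry=15+1=16). clock=15
Op 11: insert b.com -> 10.0.0.6 (expiry=15+16=31). clock=15
Op 12: tick 7 -> clock=22. purged={a.com,c.com}
Op 13: tick 5 -> clock=27.
Op 14: tick 5 -> clock=32. purged={b.com}
Op 15: tick 3 -> clock=35.
Op 16: insert d.com -> 10.0.0.6 (expiry=35+2=37). clock=35
Op 17: tick 1 -> clock=36.
Op 18: insert c.com -> 10.0.0.2 (expiry=36+15=51). clock=36
Op 19: insert d.com -> 10.0.0.8 (expiry=36+6=42). clock=36
Op 20: tick 1 -> clock=37.
Op 21: tick 2 -> clock=39.
Op 22: insert c.com -> 10.0.0.4 (expiry=39+15=54). clock=39
lookup a.com: not in cache (expired or never inserted)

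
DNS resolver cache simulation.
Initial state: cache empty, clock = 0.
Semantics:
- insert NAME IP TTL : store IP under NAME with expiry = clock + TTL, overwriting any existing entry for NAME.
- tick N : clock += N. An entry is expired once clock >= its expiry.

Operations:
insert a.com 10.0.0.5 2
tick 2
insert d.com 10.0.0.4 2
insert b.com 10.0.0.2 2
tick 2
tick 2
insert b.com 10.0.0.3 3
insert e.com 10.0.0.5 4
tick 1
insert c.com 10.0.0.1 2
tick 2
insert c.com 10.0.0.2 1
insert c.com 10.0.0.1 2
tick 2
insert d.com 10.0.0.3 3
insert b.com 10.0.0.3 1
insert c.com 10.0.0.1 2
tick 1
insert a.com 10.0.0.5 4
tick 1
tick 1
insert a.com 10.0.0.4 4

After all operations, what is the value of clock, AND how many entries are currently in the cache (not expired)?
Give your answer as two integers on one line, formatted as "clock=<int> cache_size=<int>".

Op 1: insert a.com -> 10.0.0.5 (expiry=0+2=2). clock=0
Op 2: tick 2 -> clock=2. purged={a.com}
Op 3: insert d.com -> 10.0.0.4 (expiry=2+2=4). clock=2
Op 4: insert b.com -> 10.0.0.2 (expiry=2+2=4). clock=2
Op 5: tick 2 -> clock=4. purged={b.com,d.com}
Op 6: tick 2 -> clock=6.
Op 7: insert b.com -> 10.0.0.3 (expiry=6+3=9). clock=6
Op 8: insert e.com -> 10.0.0.5 (expiry=6+4=10). clock=6
Op 9: tick 1 -> clock=7.
Op 10: insert c.com -> 10.0.0.1 (expiry=7+2=9). clock=7
Op 11: tick 2 -> clock=9. purged={b.com,c.com}
Op 12: insert c.com -> 10.0.0.2 (expiry=9+1=10). clock=9
Op 13: insert c.com -> 10.0.0.1 (expiry=9+2=11). clock=9
Op 14: tick 2 -> clock=11. purged={c.com,e.com}
Op 15: insert d.com -> 10.0.0.3 (expiry=11+3=14). clock=11
Op 16: insert b.com -> 10.0.0.3 (expiry=11+1=12). clock=11
Op 17: insert c.com -> 10.0.0.1 (expiry=11+2=13). clock=11
Op 18: tick 1 -> clock=12. purged={b.com}
Op 19: insert a.com -> 10.0.0.5 (expiry=12+4=16). clock=12
Op 20: tick 1 -> clock=13. purged={c.com}
Op 21: tick 1 -> clock=14. purged={d.com}
Op 22: insert a.com -> 10.0.0.4 (expiry=14+4=18). clock=14
Final clock = 14
Final cache (unexpired): {a.com} -> size=1

Answer: clock=14 cache_size=1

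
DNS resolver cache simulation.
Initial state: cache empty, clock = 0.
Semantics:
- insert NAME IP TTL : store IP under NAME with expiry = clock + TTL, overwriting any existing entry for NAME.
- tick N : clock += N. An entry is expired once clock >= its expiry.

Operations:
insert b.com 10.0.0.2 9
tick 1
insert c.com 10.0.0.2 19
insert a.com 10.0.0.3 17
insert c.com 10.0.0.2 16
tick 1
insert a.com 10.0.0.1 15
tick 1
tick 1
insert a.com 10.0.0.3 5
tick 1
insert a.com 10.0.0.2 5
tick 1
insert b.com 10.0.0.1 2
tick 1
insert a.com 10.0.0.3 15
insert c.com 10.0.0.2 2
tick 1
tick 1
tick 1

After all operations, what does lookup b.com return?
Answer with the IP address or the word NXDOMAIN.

Op 1: insert b.com -> 10.0.0.2 (expiry=0+9=9). clock=0
Op 2: tick 1 -> clock=1.
Op 3: insert c.com -> 10.0.0.2 (expiry=1+19=20). clock=1
Op 4: insert a.com -> 10.0.0.3 (expiry=1+17=18). clock=1
Op 5: insert c.com -> 10.0.0.2 (expiry=1+16=17). clock=1
Op 6: tick 1 -> clock=2.
Op 7: insert a.com -> 10.0.0.1 (expiry=2+15=17). clock=2
Op 8: tick 1 -> clock=3.
Op 9: tick 1 -> clock=4.
Op 10: insert a.com -> 10.0.0.3 (expiry=4+5=9). clock=4
Op 11: tick 1 -> clock=5.
Op 12: insert a.com -> 10.0.0.2 (expiry=5+5=10). clock=5
Op 13: tick 1 -> clock=6.
Op 14: insert b.com -> 10.0.0.1 (expiry=6+2=8). clock=6
Op 15: tick 1 -> clock=7.
Op 16: insert a.com -> 10.0.0.3 (expiry=7+15=22). clock=7
Op 17: insert c.com -> 10.0.0.2 (expiry=7+2=9). clock=7
Op 18: tick 1 -> clock=8. purged={b.com}
Op 19: tick 1 -> clock=9. purged={c.com}
Op 20: tick 1 -> clock=10.
lookup b.com: not in cache (expired or never inserted)

Answer: NXDOMAIN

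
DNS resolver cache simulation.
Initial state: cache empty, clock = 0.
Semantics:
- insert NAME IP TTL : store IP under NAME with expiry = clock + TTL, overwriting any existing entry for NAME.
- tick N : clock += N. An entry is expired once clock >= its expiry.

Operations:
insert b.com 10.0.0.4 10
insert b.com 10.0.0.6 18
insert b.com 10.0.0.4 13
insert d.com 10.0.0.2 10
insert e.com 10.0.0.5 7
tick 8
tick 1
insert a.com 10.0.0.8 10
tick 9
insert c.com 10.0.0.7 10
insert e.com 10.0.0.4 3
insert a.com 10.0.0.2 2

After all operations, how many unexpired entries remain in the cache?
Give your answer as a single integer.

Answer: 3

Derivation:
Op 1: insert b.com -> 10.0.0.4 (expiry=0+10=10). clock=0
Op 2: insert b.com -> 10.0.0.6 (expiry=0+18=18). clock=0
Op 3: insert b.com -> 10.0.0.4 (expiry=0+13=13). clock=0
Op 4: insert d.com -> 10.0.0.2 (expiry=0+10=10). clock=0
Op 5: insert e.com -> 10.0.0.5 (expiry=0+7=7). clock=0
Op 6: tick 8 -> clock=8. purged={e.com}
Op 7: tick 1 -> clock=9.
Op 8: insert a.com -> 10.0.0.8 (expiry=9+10=19). clock=9
Op 9: tick 9 -> clock=18. purged={b.com,d.com}
Op 10: insert c.com -> 10.0.0.7 (expiry=18+10=28). clock=18
Op 11: insert e.com -> 10.0.0.4 (expiry=18+3=21). clock=18
Op 12: insert a.com -> 10.0.0.2 (expiry=18+2=20). clock=18
Final cache (unexpired): {a.com,c.com,e.com} -> size=3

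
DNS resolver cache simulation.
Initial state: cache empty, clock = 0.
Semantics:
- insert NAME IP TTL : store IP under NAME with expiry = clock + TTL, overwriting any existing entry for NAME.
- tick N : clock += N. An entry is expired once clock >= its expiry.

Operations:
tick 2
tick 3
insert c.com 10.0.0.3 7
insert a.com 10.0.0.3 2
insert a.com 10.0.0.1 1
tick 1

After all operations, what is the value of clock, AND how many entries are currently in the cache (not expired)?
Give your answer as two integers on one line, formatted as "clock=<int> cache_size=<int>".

Op 1: tick 2 -> clock=2.
Op 2: tick 3 -> clock=5.
Op 3: insert c.com -> 10.0.0.3 (expiry=5+7=12). clock=5
Op 4: insert a.com -> 10.0.0.3 (expiry=5+2=7). clock=5
Op 5: insert a.com -> 10.0.0.1 (expiry=5+1=6). clock=5
Op 6: tick 1 -> clock=6. purged={a.com}
Final clock = 6
Final cache (unexpired): {c.com} -> size=1

Answer: clock=6 cache_size=1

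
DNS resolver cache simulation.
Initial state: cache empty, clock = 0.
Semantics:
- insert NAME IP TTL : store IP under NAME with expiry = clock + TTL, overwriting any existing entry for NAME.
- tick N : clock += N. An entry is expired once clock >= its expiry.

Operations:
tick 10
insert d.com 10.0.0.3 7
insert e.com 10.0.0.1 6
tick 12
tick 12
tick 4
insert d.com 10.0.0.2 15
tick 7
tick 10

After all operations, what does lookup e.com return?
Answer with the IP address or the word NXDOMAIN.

Op 1: tick 10 -> clock=10.
Op 2: insert d.com -> 10.0.0.3 (expiry=10+7=17). clock=10
Op 3: insert e.com -> 10.0.0.1 (expiry=10+6=16). clock=10
Op 4: tick 12 -> clock=22. purged={d.com,e.com}
Op 5: tick 12 -> clock=34.
Op 6: tick 4 -> clock=38.
Op 7: insert d.com -> 10.0.0.2 (expiry=38+15=53). clock=38
Op 8: tick 7 -> clock=45.
Op 9: tick 10 -> clock=55. purged={d.com}
lookup e.com: not in cache (expired or never inserted)

Answer: NXDOMAIN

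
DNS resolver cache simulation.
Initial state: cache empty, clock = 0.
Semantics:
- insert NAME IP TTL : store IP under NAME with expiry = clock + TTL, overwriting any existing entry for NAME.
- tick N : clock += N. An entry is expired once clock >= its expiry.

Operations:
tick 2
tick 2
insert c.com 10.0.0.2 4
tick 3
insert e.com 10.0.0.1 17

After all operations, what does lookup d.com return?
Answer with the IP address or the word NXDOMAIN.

Op 1: tick 2 -> clock=2.
Op 2: tick 2 -> clock=4.
Op 3: insert c.com -> 10.0.0.2 (expiry=4+4=8). clock=4
Op 4: tick 3 -> clock=7.
Op 5: insert e.com -> 10.0.0.1 (expiry=7+17=24). clock=7
lookup d.com: not in cache (expired or never inserted)

Answer: NXDOMAIN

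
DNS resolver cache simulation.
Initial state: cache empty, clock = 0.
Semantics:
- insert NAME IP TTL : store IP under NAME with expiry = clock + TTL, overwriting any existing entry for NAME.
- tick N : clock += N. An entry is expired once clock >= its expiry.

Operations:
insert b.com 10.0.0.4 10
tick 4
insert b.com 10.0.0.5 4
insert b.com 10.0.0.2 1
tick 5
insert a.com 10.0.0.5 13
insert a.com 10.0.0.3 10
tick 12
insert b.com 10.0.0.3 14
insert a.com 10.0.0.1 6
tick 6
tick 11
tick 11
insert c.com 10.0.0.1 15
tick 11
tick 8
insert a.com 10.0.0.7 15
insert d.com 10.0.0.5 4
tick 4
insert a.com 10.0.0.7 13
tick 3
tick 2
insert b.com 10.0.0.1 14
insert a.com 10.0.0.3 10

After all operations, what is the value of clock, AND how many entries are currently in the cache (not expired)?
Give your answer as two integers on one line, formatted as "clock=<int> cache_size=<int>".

Answer: clock=77 cache_size=2

Derivation:
Op 1: insert b.com -> 10.0.0.4 (expiry=0+10=10). clock=0
Op 2: tick 4 -> clock=4.
Op 3: insert b.com -> 10.0.0.5 (expiry=4+4=8). clock=4
Op 4: insert b.com -> 10.0.0.2 (expiry=4+1=5). clock=4
Op 5: tick 5 -> clock=9. purged={b.com}
Op 6: insert a.com -> 10.0.0.5 (expiry=9+13=22). clock=9
Op 7: insert a.com -> 10.0.0.3 (expiry=9+10=19). clock=9
Op 8: tick 12 -> clock=21. purged={a.com}
Op 9: insert b.com -> 10.0.0.3 (expiry=21+14=35). clock=21
Op 10: insert a.com -> 10.0.0.1 (expiry=21+6=27). clock=21
Op 11: tick 6 -> clock=27. purged={a.com}
Op 12: tick 11 -> clock=38. purged={b.com}
Op 13: tick 11 -> clock=49.
Op 14: insert c.com -> 10.0.0.1 (expiry=49+15=64). clock=49
Op 15: tick 11 -> clock=60.
Op 16: tick 8 -> clock=68. purged={c.com}
Op 17: insert a.com -> 10.0.0.7 (expiry=68+15=83). clock=68
Op 18: insert d.com -> 10.0.0.5 (expiry=68+4=72). clock=68
Op 19: tick 4 -> clock=72. purged={d.com}
Op 20: insert a.com -> 10.0.0.7 (expiry=72+13=85). clock=72
Op 21: tick 3 -> clock=75.
Op 22: tick 2 -> clock=77.
Op 23: insert b.com -> 10.0.0.1 (expiry=77+14=91). clock=77
Op 24: insert a.com -> 10.0.0.3 (expiry=77+10=87). clock=77
Final clock = 77
Final cache (unexpired): {a.com,b.com} -> size=2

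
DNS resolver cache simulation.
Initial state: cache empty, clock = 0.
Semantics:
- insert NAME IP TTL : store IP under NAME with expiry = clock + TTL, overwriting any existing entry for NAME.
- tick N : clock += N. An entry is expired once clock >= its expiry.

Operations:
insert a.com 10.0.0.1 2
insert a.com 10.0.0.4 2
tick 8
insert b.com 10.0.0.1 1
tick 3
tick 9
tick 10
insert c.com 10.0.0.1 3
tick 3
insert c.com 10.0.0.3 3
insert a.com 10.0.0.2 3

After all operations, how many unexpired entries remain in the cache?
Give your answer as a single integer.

Op 1: insert a.com -> 10.0.0.1 (expiry=0+2=2). clock=0
Op 2: insert a.com -> 10.0.0.4 (expiry=0+2=2). clock=0
Op 3: tick 8 -> clock=8. purged={a.com}
Op 4: insert b.com -> 10.0.0.1 (expiry=8+1=9). clock=8
Op 5: tick 3 -> clock=11. purged={b.com}
Op 6: tick 9 -> clock=20.
Op 7: tick 10 -> clock=30.
Op 8: insert c.com -> 10.0.0.1 (expiry=30+3=33). clock=30
Op 9: tick 3 -> clock=33. purged={c.com}
Op 10: insert c.com -> 10.0.0.3 (expiry=33+3=36). clock=33
Op 11: insert a.com -> 10.0.0.2 (expiry=33+3=36). clock=33
Final cache (unexpired): {a.com,c.com} -> size=2

Answer: 2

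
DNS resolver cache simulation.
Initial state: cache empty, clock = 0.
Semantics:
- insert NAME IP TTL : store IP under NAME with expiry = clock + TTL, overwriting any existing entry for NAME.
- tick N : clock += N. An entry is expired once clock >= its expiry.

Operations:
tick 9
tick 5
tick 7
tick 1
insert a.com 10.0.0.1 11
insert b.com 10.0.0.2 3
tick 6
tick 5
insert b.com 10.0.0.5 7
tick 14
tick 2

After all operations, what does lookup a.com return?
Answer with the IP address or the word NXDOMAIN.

Op 1: tick 9 -> clock=9.
Op 2: tick 5 -> clock=14.
Op 3: tick 7 -> clock=21.
Op 4: tick 1 -> clock=22.
Op 5: insert a.com -> 10.0.0.1 (expiry=22+11=33). clock=22
Op 6: insert b.com -> 10.0.0.2 (expiry=22+3=25). clock=22
Op 7: tick 6 -> clock=28. purged={b.com}
Op 8: tick 5 -> clock=33. purged={a.com}
Op 9: insert b.com -> 10.0.0.5 (expiry=33+7=40). clock=33
Op 10: tick 14 -> clock=47. purged={b.com}
Op 11: tick 2 -> clock=49.
lookup a.com: not in cache (expired or never inserted)

Answer: NXDOMAIN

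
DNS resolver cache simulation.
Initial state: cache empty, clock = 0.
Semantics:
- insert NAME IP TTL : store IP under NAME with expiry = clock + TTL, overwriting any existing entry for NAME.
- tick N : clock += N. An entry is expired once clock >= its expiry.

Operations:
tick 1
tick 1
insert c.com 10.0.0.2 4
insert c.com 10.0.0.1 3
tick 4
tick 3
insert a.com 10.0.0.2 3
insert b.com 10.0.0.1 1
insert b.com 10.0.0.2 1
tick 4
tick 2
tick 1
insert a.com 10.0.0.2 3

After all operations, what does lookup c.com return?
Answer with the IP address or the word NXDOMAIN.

Op 1: tick 1 -> clock=1.
Op 2: tick 1 -> clock=2.
Op 3: insert c.com -> 10.0.0.2 (expiry=2+4=6). clock=2
Op 4: insert c.com -> 10.0.0.1 (expiry=2+3=5). clock=2
Op 5: tick 4 -> clock=6. purged={c.com}
Op 6: tick 3 -> clock=9.
Op 7: insert a.com -> 10.0.0.2 (expiry=9+3=12). clock=9
Op 8: insert b.com -> 10.0.0.1 (expiry=9+1=10). clock=9
Op 9: insert b.com -> 10.0.0.2 (expiry=9+1=10). clock=9
Op 10: tick 4 -> clock=13. purged={a.com,b.com}
Op 11: tick 2 -> clock=15.
Op 12: tick 1 -> clock=16.
Op 13: insert a.com -> 10.0.0.2 (expiry=16+3=19). clock=16
lookup c.com: not in cache (expired or never inserted)

Answer: NXDOMAIN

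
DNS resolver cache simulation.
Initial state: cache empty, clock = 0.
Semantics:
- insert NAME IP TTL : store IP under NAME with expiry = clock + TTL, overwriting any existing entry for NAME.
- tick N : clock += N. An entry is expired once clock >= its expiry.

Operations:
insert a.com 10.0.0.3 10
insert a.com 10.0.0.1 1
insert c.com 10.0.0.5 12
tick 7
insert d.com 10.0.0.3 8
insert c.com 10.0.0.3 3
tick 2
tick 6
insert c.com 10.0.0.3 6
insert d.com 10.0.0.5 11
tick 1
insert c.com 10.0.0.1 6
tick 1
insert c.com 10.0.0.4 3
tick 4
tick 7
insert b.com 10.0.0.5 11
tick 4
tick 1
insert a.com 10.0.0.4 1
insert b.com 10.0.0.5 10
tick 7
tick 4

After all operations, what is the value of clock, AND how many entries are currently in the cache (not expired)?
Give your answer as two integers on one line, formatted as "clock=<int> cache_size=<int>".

Op 1: insert a.com -> 10.0.0.3 (expiry=0+10=10). clock=0
Op 2: insert a.com -> 10.0.0.1 (expiry=0+1=1). clock=0
Op 3: insert c.com -> 10.0.0.5 (expiry=0+12=12). clock=0
Op 4: tick 7 -> clock=7. purged={a.com}
Op 5: insert d.com -> 10.0.0.3 (expiry=7+8=15). clock=7
Op 6: insert c.com -> 10.0.0.3 (expiry=7+3=10). clock=7
Op 7: tick 2 -> clock=9.
Op 8: tick 6 -> clock=15. purged={c.com,d.com}
Op 9: insert c.com -> 10.0.0.3 (expiry=15+6=21). clock=15
Op 10: insert d.com -> 10.0.0.5 (expiry=15+11=26). clock=15
Op 11: tick 1 -> clock=16.
Op 12: insert c.com -> 10.0.0.1 (expiry=16+6=22). clock=16
Op 13: tick 1 -> clock=17.
Op 14: insert c.com -> 10.0.0.4 (expiry=17+3=20). clock=17
Op 15: tick 4 -> clock=21. purged={c.com}
Op 16: tick 7 -> clock=28. purged={d.com}
Op 17: insert b.com -> 10.0.0.5 (expiry=28+11=39). clock=28
Op 18: tick 4 -> clock=32.
Op 19: tick 1 -> clock=33.
Op 20: insert a.com -> 10.0.0.4 (expiry=33+1=34). clock=33
Op 21: insert b.com -> 10.0.0.5 (expiry=33+10=43). clock=33
Op 22: tick 7 -> clock=40. purged={a.com}
Op 23: tick 4 -> clock=44. purged={b.com}
Final clock = 44
Final cache (unexpired): {} -> size=0

Answer: clock=44 cache_size=0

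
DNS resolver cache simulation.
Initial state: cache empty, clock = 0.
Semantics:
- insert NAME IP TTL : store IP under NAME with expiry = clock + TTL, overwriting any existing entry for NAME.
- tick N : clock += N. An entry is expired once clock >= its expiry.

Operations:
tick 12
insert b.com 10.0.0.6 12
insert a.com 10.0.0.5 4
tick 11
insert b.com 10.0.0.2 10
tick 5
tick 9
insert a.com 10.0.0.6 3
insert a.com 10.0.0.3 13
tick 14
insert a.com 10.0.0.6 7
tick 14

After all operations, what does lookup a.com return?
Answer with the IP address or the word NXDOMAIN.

Op 1: tick 12 -> clock=12.
Op 2: insert b.com -> 10.0.0.6 (expiry=12+12=24). clock=12
Op 3: insert a.com -> 10.0.0.5 (expiry=12+4=16). clock=12
Op 4: tick 11 -> clock=23. purged={a.com}
Op 5: insert b.com -> 10.0.0.2 (expiry=23+10=33). clock=23
Op 6: tick 5 -> clock=28.
Op 7: tick 9 -> clock=37. purged={b.com}
Op 8: insert a.com -> 10.0.0.6 (expiry=37+3=40). clock=37
Op 9: insert a.com -> 10.0.0.3 (expiry=37+13=50). clock=37
Op 10: tick 14 -> clock=51. purged={a.com}
Op 11: insert a.com -> 10.0.0.6 (expiry=51+7=58). clock=51
Op 12: tick 14 -> clock=65. purged={a.com}
lookup a.com: not in cache (expired or never inserted)

Answer: NXDOMAIN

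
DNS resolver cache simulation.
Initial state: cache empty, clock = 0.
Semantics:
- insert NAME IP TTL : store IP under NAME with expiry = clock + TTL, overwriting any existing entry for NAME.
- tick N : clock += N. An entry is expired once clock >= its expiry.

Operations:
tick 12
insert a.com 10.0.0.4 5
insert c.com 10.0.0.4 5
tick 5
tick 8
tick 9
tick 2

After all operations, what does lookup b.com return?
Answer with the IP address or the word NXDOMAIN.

Answer: NXDOMAIN

Derivation:
Op 1: tick 12 -> clock=12.
Op 2: insert a.com -> 10.0.0.4 (expiry=12+5=17). clock=12
Op 3: insert c.com -> 10.0.0.4 (expiry=12+5=17). clock=12
Op 4: tick 5 -> clock=17. purged={a.com,c.com}
Op 5: tick 8 -> clock=25.
Op 6: tick 9 -> clock=34.
Op 7: tick 2 -> clock=36.
lookup b.com: not in cache (expired or never inserted)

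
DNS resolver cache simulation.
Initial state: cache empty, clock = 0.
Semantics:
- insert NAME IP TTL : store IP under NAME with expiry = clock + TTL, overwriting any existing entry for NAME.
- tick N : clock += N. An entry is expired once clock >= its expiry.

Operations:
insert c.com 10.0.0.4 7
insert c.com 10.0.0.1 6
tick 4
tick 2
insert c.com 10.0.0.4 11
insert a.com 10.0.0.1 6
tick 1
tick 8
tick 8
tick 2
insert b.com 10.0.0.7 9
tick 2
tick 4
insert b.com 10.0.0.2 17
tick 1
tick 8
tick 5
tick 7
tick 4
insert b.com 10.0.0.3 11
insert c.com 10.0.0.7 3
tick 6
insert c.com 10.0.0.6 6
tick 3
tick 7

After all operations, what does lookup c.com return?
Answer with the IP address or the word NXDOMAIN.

Answer: NXDOMAIN

Derivation:
Op 1: insert c.com -> 10.0.0.4 (expiry=0+7=7). clock=0
Op 2: insert c.com -> 10.0.0.1 (expiry=0+6=6). clock=0
Op 3: tick 4 -> clock=4.
Op 4: tick 2 -> clock=6. purged={c.com}
Op 5: insert c.com -> 10.0.0.4 (expiry=6+11=17). clock=6
Op 6: insert a.com -> 10.0.0.1 (expiry=6+6=12). clock=6
Op 7: tick 1 -> clock=7.
Op 8: tick 8 -> clock=15. purged={a.com}
Op 9: tick 8 -> clock=23. purged={c.com}
Op 10: tick 2 -> clock=25.
Op 11: insert b.com -> 10.0.0.7 (expiry=25+9=34). clock=25
Op 12: tick 2 -> clock=27.
Op 13: tick 4 -> clock=31.
Op 14: insert b.com -> 10.0.0.2 (expiry=31+17=48). clock=31
Op 15: tick 1 -> clock=32.
Op 16: tick 8 -> clock=40.
Op 17: tick 5 -> clock=45.
Op 18: tick 7 -> clock=52. purged={b.com}
Op 19: tick 4 -> clock=56.
Op 20: insert b.com -> 10.0.0.3 (expiry=56+11=67). clock=56
Op 21: insert c.com -> 10.0.0.7 (expiry=56+3=59). clock=56
Op 22: tick 6 -> clock=62. purged={c.com}
Op 23: insert c.com -> 10.0.0.6 (expiry=62+6=68). clock=62
Op 24: tick 3 -> clock=65.
Op 25: tick 7 -> clock=72. purged={b.com,c.com}
lookup c.com: not in cache (expired or never inserted)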